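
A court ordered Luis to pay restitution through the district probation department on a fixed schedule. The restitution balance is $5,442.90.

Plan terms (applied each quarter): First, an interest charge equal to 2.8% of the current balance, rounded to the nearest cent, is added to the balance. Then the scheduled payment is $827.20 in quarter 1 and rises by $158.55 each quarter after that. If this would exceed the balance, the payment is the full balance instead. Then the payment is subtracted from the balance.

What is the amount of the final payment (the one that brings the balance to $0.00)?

# | Opening | Interest | Payment | End bal
1 | $5,442.90 | $152.40 | $827.20 | $4,768.10
2 | $4,768.10 | $133.51 | $985.75 | $3,915.86
3 | $3,915.86 | $109.64 | $1,144.30 | $2,881.20
4 | $2,881.20 | $80.67 | $1,302.85 | $1,659.02
5 | $1,659.02 | $46.45 | $1,461.40 | $244.07
6 | $244.07 | $6.83 | $250.90 | $0.00

$250.90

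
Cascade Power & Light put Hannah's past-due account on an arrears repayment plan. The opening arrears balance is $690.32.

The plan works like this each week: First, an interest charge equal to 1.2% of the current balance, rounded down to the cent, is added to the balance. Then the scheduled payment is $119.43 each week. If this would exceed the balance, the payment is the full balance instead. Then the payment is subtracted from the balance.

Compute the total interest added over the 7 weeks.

$29.39

Week 1: $690.32 +$8.28 interest = $698.60; pay $119.43 → $579.17
Week 2: $579.17 +$6.95 interest = $586.12; pay $119.43 → $466.69
Week 3: $466.69 +$5.60 interest = $472.29; pay $119.43 → $352.86
Week 4: $352.86 +$4.23 interest = $357.09; pay $119.43 → $237.66
Week 5: $237.66 +$2.85 interest = $240.51; pay $119.43 → $121.08
Week 6: $121.08 +$1.45 interest = $122.53; pay $119.43 → $3.10
Week 7: $3.10 +$0.03 interest = $3.13; pay $3.13 → $0.00
Total interest: $8.28 + $6.95 + $5.60 + $4.23 + $2.85 + $1.45 + $0.03 = $29.39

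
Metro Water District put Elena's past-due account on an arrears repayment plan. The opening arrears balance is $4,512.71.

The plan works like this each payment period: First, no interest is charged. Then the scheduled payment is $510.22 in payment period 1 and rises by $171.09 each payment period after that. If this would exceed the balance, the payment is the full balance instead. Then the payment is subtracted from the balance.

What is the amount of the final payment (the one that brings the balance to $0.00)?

$250.71

Payment period 1: $4,512.71 − $510.22 → $4,002.49
Payment period 2: $4,002.49 − $681.31 → $3,321.18
Payment period 3: $3,321.18 − $852.40 → $2,468.78
Payment period 4: $2,468.78 − $1,023.49 → $1,445.29
Payment period 5: $1,445.29 − $1,194.58 → $250.71
Payment period 6: $250.71 − $250.71 → $0.00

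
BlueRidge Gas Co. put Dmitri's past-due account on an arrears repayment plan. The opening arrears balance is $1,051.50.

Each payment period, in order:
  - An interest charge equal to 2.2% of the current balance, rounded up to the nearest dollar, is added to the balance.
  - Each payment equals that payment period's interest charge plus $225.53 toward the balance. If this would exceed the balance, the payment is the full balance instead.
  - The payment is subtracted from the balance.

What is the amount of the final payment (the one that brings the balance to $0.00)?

$153.38

Payment period 1: opening $1,051.50; interest $24.00 → $1,075.50; payment $249.53; balance $825.97
Payment period 2: opening $825.97; interest $19.00 → $844.97; payment $244.53; balance $600.44
Payment period 3: opening $600.44; interest $14.00 → $614.44; payment $239.53; balance $374.91
Payment period 4: opening $374.91; interest $9.00 → $383.91; payment $234.53; balance $149.38
Payment period 5: opening $149.38; interest $4.00 → $153.38; payment $153.38; balance $0.00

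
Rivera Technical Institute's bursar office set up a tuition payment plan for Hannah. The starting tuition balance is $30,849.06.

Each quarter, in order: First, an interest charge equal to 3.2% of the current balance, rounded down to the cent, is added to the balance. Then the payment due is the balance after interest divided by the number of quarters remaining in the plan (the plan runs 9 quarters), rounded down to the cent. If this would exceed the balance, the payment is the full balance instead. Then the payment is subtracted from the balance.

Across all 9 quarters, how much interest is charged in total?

$5,381.50

# | Opening | Interest | Payment | End bal
1 | $30,849.06 | $987.16 | $3,537.35 | $28,298.87
2 | $28,298.87 | $905.56 | $3,650.55 | $25,553.88
3 | $25,553.88 | $817.72 | $3,767.37 | $22,604.23
4 | $22,604.23 | $723.33 | $3,887.92 | $19,439.64
5 | $19,439.64 | $622.06 | $4,012.34 | $16,049.36
6 | $16,049.36 | $513.57 | $4,140.73 | $12,422.20
7 | $12,422.20 | $397.51 | $4,273.23 | $8,546.48
8 | $8,546.48 | $273.48 | $4,409.98 | $4,409.98
9 | $4,409.98 | $141.11 | $4,551.09 | $0.00
Total interest: $987.16 + $905.56 + $817.72 + $723.33 + $622.06 + $513.57 + $397.51 + $273.48 + $141.11 = $5,381.50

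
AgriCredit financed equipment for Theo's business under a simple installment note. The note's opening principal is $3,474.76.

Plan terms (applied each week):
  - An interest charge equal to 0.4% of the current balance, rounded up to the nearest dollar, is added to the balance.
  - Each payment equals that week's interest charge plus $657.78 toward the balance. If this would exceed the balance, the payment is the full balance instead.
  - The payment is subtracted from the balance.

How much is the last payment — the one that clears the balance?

$186.86

# | Opening | Interest | Payment | End bal
1 | $3,474.76 | $14.00 | $671.78 | $2,816.98
2 | $2,816.98 | $12.00 | $669.78 | $2,159.20
3 | $2,159.20 | $9.00 | $666.78 | $1,501.42
4 | $1,501.42 | $7.00 | $664.78 | $843.64
5 | $843.64 | $4.00 | $661.78 | $185.86
6 | $185.86 | $1.00 | $186.86 | $0.00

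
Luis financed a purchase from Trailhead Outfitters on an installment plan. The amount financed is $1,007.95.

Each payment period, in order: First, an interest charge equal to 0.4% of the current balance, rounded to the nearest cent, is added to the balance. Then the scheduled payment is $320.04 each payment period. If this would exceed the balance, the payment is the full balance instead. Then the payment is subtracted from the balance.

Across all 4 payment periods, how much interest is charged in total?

Payment period 1: opening $1,007.95; interest $4.03 → $1,011.98; payment $320.04; balance $691.94
Payment period 2: opening $691.94; interest $2.77 → $694.71; payment $320.04; balance $374.67
Payment period 3: opening $374.67; interest $1.50 → $376.17; payment $320.04; balance $56.13
Payment period 4: opening $56.13; interest $0.22 → $56.35; payment $56.35; balance $0.00
Total interest: $4.03 + $2.77 + $1.50 + $0.22 = $8.52

$8.52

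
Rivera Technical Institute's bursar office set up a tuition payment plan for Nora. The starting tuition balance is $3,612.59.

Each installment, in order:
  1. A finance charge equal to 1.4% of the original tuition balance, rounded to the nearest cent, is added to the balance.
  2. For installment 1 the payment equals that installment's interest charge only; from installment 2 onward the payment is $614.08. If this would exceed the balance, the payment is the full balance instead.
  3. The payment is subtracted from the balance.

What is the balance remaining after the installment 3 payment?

$2,485.59

Installment 1: opening $3,612.59; interest $50.58 → $3,663.17; payment $50.58; balance $3,612.59
Installment 2: opening $3,612.59; interest $50.58 → $3,663.17; payment $614.08; balance $3,049.09
Installment 3: opening $3,049.09; interest $50.58 → $3,099.67; payment $614.08; balance $2,485.59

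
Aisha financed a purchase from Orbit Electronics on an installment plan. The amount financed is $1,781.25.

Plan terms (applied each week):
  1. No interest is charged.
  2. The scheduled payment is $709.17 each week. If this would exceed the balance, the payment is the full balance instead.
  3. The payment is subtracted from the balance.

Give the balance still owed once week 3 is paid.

$0.00

# | Opening | Payment | End bal
1 | $1,781.25 | $709.17 | $1,072.08
2 | $1,072.08 | $709.17 | $362.91
3 | $362.91 | $362.91 | $0.00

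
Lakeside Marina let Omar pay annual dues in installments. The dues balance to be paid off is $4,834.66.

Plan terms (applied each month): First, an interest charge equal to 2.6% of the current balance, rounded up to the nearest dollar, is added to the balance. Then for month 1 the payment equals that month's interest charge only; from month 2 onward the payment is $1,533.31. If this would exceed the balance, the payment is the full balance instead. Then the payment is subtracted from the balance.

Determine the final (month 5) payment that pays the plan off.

Month 1: opening $4,834.66; interest $126.00 → $4,960.66; payment $126.00; balance $4,834.66
Month 2: opening $4,834.66; interest $126.00 → $4,960.66; payment $1,533.31; balance $3,427.35
Month 3: opening $3,427.35; interest $90.00 → $3,517.35; payment $1,533.31; balance $1,984.04
Month 4: opening $1,984.04; interest $52.00 → $2,036.04; payment $1,533.31; balance $502.73
Month 5: opening $502.73; interest $14.00 → $516.73; payment $516.73; balance $0.00

$516.73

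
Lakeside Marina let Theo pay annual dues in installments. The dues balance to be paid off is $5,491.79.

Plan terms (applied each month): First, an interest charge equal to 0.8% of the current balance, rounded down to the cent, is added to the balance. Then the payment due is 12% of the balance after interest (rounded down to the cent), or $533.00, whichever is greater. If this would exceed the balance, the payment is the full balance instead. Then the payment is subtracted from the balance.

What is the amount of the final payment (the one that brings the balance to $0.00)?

Month 1: $5,491.79 +$43.93 interest = $5,535.72; pay $664.28 → $4,871.44
Month 2: $4,871.44 +$38.97 interest = $4,910.41; pay $589.24 → $4,321.17
Month 3: $4,321.17 +$34.56 interest = $4,355.73; pay $533.00 → $3,822.73
Month 4: $3,822.73 +$30.58 interest = $3,853.31; pay $533.00 → $3,320.31
Month 5: $3,320.31 +$26.56 interest = $3,346.87; pay $533.00 → $2,813.87
Month 6: $2,813.87 +$22.51 interest = $2,836.38; pay $533.00 → $2,303.38
Month 7: $2,303.38 +$18.42 interest = $2,321.80; pay $533.00 → $1,788.80
Month 8: $1,788.80 +$14.31 interest = $1,803.11; pay $533.00 → $1,270.11
Month 9: $1,270.11 +$10.16 interest = $1,280.27; pay $533.00 → $747.27
Month 10: $747.27 +$5.97 interest = $753.24; pay $533.00 → $220.24
Month 11: $220.24 +$1.76 interest = $222.00; pay $222.00 → $0.00

$222.00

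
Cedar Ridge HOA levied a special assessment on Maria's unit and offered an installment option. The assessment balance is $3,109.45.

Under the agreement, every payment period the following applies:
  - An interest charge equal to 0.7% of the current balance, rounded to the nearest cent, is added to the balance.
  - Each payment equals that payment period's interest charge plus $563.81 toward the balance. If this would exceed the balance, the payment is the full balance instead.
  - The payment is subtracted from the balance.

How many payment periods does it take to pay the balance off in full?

6

Payment period 1: $3,109.45 +$21.77 interest = $3,131.22; pay $585.58 → $2,545.64
Payment period 2: $2,545.64 +$17.82 interest = $2,563.46; pay $581.63 → $1,981.83
Payment period 3: $1,981.83 +$13.87 interest = $1,995.70; pay $577.68 → $1,418.02
Payment period 4: $1,418.02 +$9.93 interest = $1,427.95; pay $573.74 → $854.21
Payment period 5: $854.21 +$5.98 interest = $860.19; pay $569.79 → $290.40
Payment period 6: $290.40 +$2.03 interest = $292.43; pay $292.43 → $0.00
Balance reaches $0.00 in payment period 6.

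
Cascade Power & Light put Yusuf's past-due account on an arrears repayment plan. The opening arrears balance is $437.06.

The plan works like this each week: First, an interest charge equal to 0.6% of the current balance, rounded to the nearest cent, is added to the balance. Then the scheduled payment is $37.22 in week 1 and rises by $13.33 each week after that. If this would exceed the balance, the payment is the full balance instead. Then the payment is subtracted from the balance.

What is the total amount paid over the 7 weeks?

Week 1: $437.06 +$2.62 interest = $439.68; pay $37.22 → $402.46
Week 2: $402.46 +$2.41 interest = $404.87; pay $50.55 → $354.32
Week 3: $354.32 +$2.13 interest = $356.45; pay $63.88 → $292.57
Week 4: $292.57 +$1.76 interest = $294.33; pay $77.21 → $217.12
Week 5: $217.12 +$1.30 interest = $218.42; pay $90.54 → $127.88
Week 6: $127.88 +$0.77 interest = $128.65; pay $103.87 → $24.78
Week 7: $24.78 +$0.15 interest = $24.93; pay $24.93 → $0.00
Total paid: $448.20

$448.20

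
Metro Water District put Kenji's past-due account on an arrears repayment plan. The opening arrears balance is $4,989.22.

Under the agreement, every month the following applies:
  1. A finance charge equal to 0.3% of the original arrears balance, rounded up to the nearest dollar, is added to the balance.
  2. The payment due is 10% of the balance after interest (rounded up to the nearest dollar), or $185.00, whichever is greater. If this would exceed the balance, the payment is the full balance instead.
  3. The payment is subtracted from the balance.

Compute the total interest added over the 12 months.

Month 1: $4,989.22 +$15.00 interest = $5,004.22; pay $501.00 → $4,503.22
Month 2: $4,503.22 +$15.00 interest = $4,518.22; pay $452.00 → $4,066.22
Month 3: $4,066.22 +$15.00 interest = $4,081.22; pay $409.00 → $3,672.22
Month 4: $3,672.22 +$15.00 interest = $3,687.22; pay $369.00 → $3,318.22
Month 5: $3,318.22 +$15.00 interest = $3,333.22; pay $334.00 → $2,999.22
Month 6: $2,999.22 +$15.00 interest = $3,014.22; pay $302.00 → $2,712.22
Month 7: $2,712.22 +$15.00 interest = $2,727.22; pay $273.00 → $2,454.22
Month 8: $2,454.22 +$15.00 interest = $2,469.22; pay $247.00 → $2,222.22
Month 9: $2,222.22 +$15.00 interest = $2,237.22; pay $224.00 → $2,013.22
Month 10: $2,013.22 +$15.00 interest = $2,028.22; pay $203.00 → $1,825.22
Month 11: $1,825.22 +$15.00 interest = $1,840.22; pay $185.00 → $1,655.22
Month 12: $1,655.22 +$15.00 interest = $1,670.22; pay $185.00 → $1,485.22
Total interest: $15.00 + $15.00 + $15.00 + $15.00 + $15.00 + $15.00 + $15.00 + $15.00 + $15.00 + $15.00 + $15.00 + $15.00 = $180.00

$180.00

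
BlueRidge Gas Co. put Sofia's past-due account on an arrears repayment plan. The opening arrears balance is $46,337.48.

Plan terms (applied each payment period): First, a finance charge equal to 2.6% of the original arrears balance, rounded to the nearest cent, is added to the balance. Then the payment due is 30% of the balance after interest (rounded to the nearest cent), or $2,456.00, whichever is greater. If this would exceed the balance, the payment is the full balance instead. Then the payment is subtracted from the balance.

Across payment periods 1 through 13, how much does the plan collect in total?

$61,999.49

# | Opening | Interest | Payment | End bal
1 | $46,337.48 | $1,204.77 | $14,262.68 | $33,279.57
2 | $33,279.57 | $1,204.77 | $10,345.30 | $24,139.04
3 | $24,139.04 | $1,204.77 | $7,603.14 | $17,740.67
4 | $17,740.67 | $1,204.77 | $5,683.63 | $13,261.81
5 | $13,261.81 | $1,204.77 | $4,339.97 | $10,126.61
6 | $10,126.61 | $1,204.77 | $3,399.41 | $7,931.97
7 | $7,931.97 | $1,204.77 | $2,741.02 | $6,395.72
8 | $6,395.72 | $1,204.77 | $2,456.00 | $5,144.49
9 | $5,144.49 | $1,204.77 | $2,456.00 | $3,893.26
10 | $3,893.26 | $1,204.77 | $2,456.00 | $2,642.03
11 | $2,642.03 | $1,204.77 | $2,456.00 | $1,390.80
12 | $1,390.80 | $1,204.77 | $2,456.00 | $139.57
13 | $139.57 | $1,204.77 | $1,344.34 | $0.00
Total paid: $61,999.49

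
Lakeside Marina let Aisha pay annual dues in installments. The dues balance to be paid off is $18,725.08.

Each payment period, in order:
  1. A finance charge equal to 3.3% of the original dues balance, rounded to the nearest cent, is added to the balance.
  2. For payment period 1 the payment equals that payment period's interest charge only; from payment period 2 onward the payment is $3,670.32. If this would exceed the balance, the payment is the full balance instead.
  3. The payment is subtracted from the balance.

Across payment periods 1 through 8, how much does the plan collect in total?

Payment period 1: $18,725.08 +$617.93 interest = $19,343.01; pay $617.93 → $18,725.08
Payment period 2: $18,725.08 +$617.93 interest = $19,343.01; pay $3,670.32 → $15,672.69
Payment period 3: $15,672.69 +$617.93 interest = $16,290.62; pay $3,670.32 → $12,620.30
Payment period 4: $12,620.30 +$617.93 interest = $13,238.23; pay $3,670.32 → $9,567.91
Payment period 5: $9,567.91 +$617.93 interest = $10,185.84; pay $3,670.32 → $6,515.52
Payment period 6: $6,515.52 +$617.93 interest = $7,133.45; pay $3,670.32 → $3,463.13
Payment period 7: $3,463.13 +$617.93 interest = $4,081.06; pay $3,670.32 → $410.74
Payment period 8: $410.74 +$617.93 interest = $1,028.67; pay $1,028.67 → $0.00
Total paid: $23,668.52

$23,668.52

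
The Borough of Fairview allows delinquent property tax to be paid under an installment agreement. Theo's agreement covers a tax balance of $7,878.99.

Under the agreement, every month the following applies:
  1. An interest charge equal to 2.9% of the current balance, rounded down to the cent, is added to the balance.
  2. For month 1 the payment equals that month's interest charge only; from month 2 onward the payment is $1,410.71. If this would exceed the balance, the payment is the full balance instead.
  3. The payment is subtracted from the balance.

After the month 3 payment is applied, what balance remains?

$5,480.26

# | Opening | Interest | Payment | End bal
1 | $7,878.99 | $228.49 | $228.49 | $7,878.99
2 | $7,878.99 | $228.49 | $1,410.71 | $6,696.77
3 | $6,696.77 | $194.20 | $1,410.71 | $5,480.26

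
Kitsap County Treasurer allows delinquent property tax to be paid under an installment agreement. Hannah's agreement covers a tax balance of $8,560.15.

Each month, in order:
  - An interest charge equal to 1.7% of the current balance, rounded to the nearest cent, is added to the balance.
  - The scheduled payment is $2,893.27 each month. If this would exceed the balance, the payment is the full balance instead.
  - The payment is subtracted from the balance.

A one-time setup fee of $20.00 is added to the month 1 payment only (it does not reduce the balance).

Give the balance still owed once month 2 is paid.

Month 1: opening $8,560.15; interest $145.52 → $8,705.67; payment $2,893.27 (+ $20.00 fee); balance $5,812.40
Month 2: opening $5,812.40; interest $98.81 → $5,911.21; payment $2,893.27; balance $3,017.94

$3,017.94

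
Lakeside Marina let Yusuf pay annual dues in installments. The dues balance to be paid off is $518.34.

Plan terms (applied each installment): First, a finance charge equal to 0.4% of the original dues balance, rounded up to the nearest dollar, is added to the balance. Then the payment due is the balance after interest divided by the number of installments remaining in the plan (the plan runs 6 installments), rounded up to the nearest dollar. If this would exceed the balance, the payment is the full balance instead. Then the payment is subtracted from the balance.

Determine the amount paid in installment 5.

$91.00

Installment 1: opening $518.34; interest $3.00 → $521.34; payment $87.00; balance $434.34
Installment 2: opening $434.34; interest $3.00 → $437.34; payment $88.00; balance $349.34
Installment 3: opening $349.34; interest $3.00 → $352.34; payment $89.00; balance $263.34
Installment 4: opening $263.34; interest $3.00 → $266.34; payment $89.00; balance $177.34
Installment 5: opening $177.34; interest $3.00 → $180.34; payment $91.00; balance $89.34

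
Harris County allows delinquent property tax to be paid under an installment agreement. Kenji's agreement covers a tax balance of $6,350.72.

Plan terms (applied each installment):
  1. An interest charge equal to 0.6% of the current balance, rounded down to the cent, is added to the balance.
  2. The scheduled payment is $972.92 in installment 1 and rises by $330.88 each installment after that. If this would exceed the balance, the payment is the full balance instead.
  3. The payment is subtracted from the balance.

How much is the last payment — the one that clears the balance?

Installment 1: opening $6,350.72; interest $38.10 → $6,388.82; payment $972.92; balance $5,415.90
Installment 2: opening $5,415.90; interest $32.49 → $5,448.39; payment $1,303.80; balance $4,144.59
Installment 3: opening $4,144.59; interest $24.86 → $4,169.45; payment $1,634.68; balance $2,534.77
Installment 4: opening $2,534.77; interest $15.20 → $2,549.97; payment $1,965.56; balance $584.41
Installment 5: opening $584.41; interest $3.50 → $587.91; payment $587.91; balance $0.00

$587.91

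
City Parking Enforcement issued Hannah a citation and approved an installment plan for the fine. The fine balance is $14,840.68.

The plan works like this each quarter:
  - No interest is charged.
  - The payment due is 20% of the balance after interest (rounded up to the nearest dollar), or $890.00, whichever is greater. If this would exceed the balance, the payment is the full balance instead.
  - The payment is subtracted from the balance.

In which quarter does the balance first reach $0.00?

11

Quarter 1: opening $14,840.68; payment $2,969.00; balance $11,871.68
Quarter 2: opening $11,871.68; payment $2,375.00; balance $9,496.68
Quarter 3: opening $9,496.68; payment $1,900.00; balance $7,596.68
Quarter 4: opening $7,596.68; payment $1,520.00; balance $6,076.68
Quarter 5: opening $6,076.68; payment $1,216.00; balance $4,860.68
Quarter 6: opening $4,860.68; payment $973.00; balance $3,887.68
Quarter 7: opening $3,887.68; payment $890.00; balance $2,997.68
Quarter 8: opening $2,997.68; payment $890.00; balance $2,107.68
Quarter 9: opening $2,107.68; payment $890.00; balance $1,217.68
Quarter 10: opening $1,217.68; payment $890.00; balance $327.68
Quarter 11: opening $327.68; payment $327.68; balance $0.00
Balance reaches $0.00 in quarter 11.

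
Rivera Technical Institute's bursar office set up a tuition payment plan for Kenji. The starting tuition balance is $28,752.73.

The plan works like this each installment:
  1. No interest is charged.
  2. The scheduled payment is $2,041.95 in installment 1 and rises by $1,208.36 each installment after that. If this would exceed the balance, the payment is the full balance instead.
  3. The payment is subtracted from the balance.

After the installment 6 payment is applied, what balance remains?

Installment 1: $28,752.73 − $2,041.95 → $26,710.78
Installment 2: $26,710.78 − $3,250.31 → $23,460.47
Installment 3: $23,460.47 − $4,458.67 → $19,001.80
Installment 4: $19,001.80 − $5,667.03 → $13,334.77
Installment 5: $13,334.77 − $6,875.39 → $6,459.38
Installment 6: $6,459.38 − $6,459.38 → $0.00

$0.00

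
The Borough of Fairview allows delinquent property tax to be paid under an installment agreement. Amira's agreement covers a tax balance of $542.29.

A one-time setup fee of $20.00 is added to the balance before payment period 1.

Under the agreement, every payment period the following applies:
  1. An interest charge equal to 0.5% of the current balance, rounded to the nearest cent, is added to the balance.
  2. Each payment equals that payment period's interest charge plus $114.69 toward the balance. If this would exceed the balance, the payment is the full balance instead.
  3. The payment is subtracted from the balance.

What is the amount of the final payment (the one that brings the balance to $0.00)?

$104.05

Payment period 1: $562.29 +$2.81 interest = $565.10; pay $117.50 → $447.60
Payment period 2: $447.60 +$2.24 interest = $449.84; pay $116.93 → $332.91
Payment period 3: $332.91 +$1.66 interest = $334.57; pay $116.35 → $218.22
Payment period 4: $218.22 +$1.09 interest = $219.31; pay $115.78 → $103.53
Payment period 5: $103.53 +$0.52 interest = $104.05; pay $104.05 → $0.00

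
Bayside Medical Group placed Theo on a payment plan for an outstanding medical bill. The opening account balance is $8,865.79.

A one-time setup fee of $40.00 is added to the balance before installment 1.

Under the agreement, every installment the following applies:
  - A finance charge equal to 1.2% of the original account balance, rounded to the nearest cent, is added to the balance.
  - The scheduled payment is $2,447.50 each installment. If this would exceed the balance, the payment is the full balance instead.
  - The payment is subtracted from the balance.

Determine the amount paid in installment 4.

$1,988.85

Installment 1: $8,905.79 +$106.39 interest = $9,012.18; pay $2,447.50 → $6,564.68
Installment 2: $6,564.68 +$106.39 interest = $6,671.07; pay $2,447.50 → $4,223.57
Installment 3: $4,223.57 +$106.39 interest = $4,329.96; pay $2,447.50 → $1,882.46
Installment 4: $1,882.46 +$106.39 interest = $1,988.85; pay $1,988.85 → $0.00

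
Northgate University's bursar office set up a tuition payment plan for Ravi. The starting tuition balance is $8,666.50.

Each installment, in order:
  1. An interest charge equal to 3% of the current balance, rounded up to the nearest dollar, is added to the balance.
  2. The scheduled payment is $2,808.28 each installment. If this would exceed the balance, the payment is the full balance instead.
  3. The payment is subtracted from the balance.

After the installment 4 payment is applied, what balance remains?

$0.00

Installment 1: opening $8,666.50; interest $260.00 → $8,926.50; payment $2,808.28; balance $6,118.22
Installment 2: opening $6,118.22; interest $184.00 → $6,302.22; payment $2,808.28; balance $3,493.94
Installment 3: opening $3,493.94; interest $105.00 → $3,598.94; payment $2,808.28; balance $790.66
Installment 4: opening $790.66; interest $24.00 → $814.66; payment $814.66; balance $0.00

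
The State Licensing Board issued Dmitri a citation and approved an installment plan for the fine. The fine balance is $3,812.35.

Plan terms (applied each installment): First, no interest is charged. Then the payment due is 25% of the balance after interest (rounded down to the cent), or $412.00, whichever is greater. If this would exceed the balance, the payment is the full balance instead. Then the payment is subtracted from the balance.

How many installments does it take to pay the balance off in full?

Installment 1: opening $3,812.35; payment $953.08; balance $2,859.27
Installment 2: opening $2,859.27; payment $714.81; balance $2,144.46
Installment 3: opening $2,144.46; payment $536.11; balance $1,608.35
Installment 4: opening $1,608.35; payment $412.00; balance $1,196.35
Installment 5: opening $1,196.35; payment $412.00; balance $784.35
Installment 6: opening $784.35; payment $412.00; balance $372.35
Installment 7: opening $372.35; payment $372.35; balance $0.00
Balance reaches $0.00 in installment 7.

7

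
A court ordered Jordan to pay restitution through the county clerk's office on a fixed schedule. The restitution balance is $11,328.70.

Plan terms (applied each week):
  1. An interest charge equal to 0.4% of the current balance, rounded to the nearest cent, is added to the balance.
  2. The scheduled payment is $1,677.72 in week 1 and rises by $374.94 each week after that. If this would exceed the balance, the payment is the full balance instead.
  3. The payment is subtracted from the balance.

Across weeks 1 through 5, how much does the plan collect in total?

$11,474.69

# | Opening | Interest | Payment | End bal
1 | $11,328.70 | $45.31 | $1,677.72 | $9,696.29
2 | $9,696.29 | $38.79 | $2,052.66 | $7,682.42
3 | $7,682.42 | $30.73 | $2,427.60 | $5,285.55
4 | $5,285.55 | $21.14 | $2,802.54 | $2,504.15
5 | $2,504.15 | $10.02 | $2,514.17 | $0.00
Total paid: $11,474.69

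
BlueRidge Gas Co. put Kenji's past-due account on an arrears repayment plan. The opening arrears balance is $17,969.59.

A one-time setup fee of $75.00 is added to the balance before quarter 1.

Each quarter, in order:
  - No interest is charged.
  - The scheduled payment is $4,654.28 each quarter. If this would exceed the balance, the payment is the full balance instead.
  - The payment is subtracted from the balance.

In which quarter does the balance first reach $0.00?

Quarter 1: $18,044.59 − $4,654.28 → $13,390.31
Quarter 2: $13,390.31 − $4,654.28 → $8,736.03
Quarter 3: $8,736.03 − $4,654.28 → $4,081.75
Quarter 4: $4,081.75 − $4,081.75 → $0.00
Balance reaches $0.00 in quarter 4.

4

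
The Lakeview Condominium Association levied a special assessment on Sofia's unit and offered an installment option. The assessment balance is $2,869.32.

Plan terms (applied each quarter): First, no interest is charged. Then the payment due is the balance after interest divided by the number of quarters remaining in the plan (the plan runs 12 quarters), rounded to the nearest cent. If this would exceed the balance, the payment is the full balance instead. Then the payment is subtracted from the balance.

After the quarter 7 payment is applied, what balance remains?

$1,195.55

Quarter 1: opening $2,869.32; payment $239.11; balance $2,630.21
Quarter 2: opening $2,630.21; payment $239.11; balance $2,391.10
Quarter 3: opening $2,391.10; payment $239.11; balance $2,151.99
Quarter 4: opening $2,151.99; payment $239.11; balance $1,912.88
Quarter 5: opening $1,912.88; payment $239.11; balance $1,673.77
Quarter 6: opening $1,673.77; payment $239.11; balance $1,434.66
Quarter 7: opening $1,434.66; payment $239.11; balance $1,195.55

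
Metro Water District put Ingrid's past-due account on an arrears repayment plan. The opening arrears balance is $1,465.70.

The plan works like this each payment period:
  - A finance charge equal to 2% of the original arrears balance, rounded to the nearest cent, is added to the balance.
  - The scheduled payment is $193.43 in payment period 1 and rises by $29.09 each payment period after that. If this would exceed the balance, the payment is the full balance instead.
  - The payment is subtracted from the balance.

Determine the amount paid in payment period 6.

Payment period 1: $1,465.70 +$29.31 interest = $1,495.01; pay $193.43 → $1,301.58
Payment period 2: $1,301.58 +$29.31 interest = $1,330.89; pay $222.52 → $1,108.37
Payment period 3: $1,108.37 +$29.31 interest = $1,137.68; pay $251.61 → $886.07
Payment period 4: $886.07 +$29.31 interest = $915.38; pay $280.70 → $634.68
Payment period 5: $634.68 +$29.31 interest = $663.99; pay $309.79 → $354.20
Payment period 6: $354.20 +$29.31 interest = $383.51; pay $338.88 → $44.63

$338.88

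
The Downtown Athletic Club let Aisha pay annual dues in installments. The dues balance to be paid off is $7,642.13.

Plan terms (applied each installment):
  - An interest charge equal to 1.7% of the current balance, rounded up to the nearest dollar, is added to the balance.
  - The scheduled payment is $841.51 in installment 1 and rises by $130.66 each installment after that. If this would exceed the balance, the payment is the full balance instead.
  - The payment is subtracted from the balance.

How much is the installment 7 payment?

# | Opening | Interest | Payment | End bal
1 | $7,642.13 | $130.00 | $841.51 | $6,930.62
2 | $6,930.62 | $118.00 | $972.17 | $6,076.45
3 | $6,076.45 | $104.00 | $1,102.83 | $5,077.62
4 | $5,077.62 | $87.00 | $1,233.49 | $3,931.13
5 | $3,931.13 | $67.00 | $1,364.15 | $2,633.98
6 | $2,633.98 | $45.00 | $1,494.81 | $1,184.17
7 | $1,184.17 | $21.00 | $1,205.17 | $0.00

$1,205.17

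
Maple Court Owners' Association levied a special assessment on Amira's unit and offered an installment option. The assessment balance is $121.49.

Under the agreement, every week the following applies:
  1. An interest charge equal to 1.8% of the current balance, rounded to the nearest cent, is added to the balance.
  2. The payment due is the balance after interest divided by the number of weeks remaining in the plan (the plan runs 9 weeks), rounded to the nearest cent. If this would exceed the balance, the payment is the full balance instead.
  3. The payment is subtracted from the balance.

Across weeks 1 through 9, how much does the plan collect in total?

Week 1: opening $121.49; interest $2.19 → $123.68; payment $13.74; balance $109.94
Week 2: opening $109.94; interest $1.98 → $111.92; payment $13.99; balance $97.93
Week 3: opening $97.93; interest $1.76 → $99.69; payment $14.24; balance $85.45
Week 4: opening $85.45; interest $1.54 → $86.99; payment $14.50; balance $72.49
Week 5: opening $72.49; interest $1.30 → $73.79; payment $14.76; balance $59.03
Week 6: opening $59.03; interest $1.06 → $60.09; payment $15.02; balance $45.07
Week 7: opening $45.07; interest $0.81 → $45.88; payment $15.29; balance $30.59
Week 8: opening $30.59; interest $0.55 → $31.14; payment $15.57; balance $15.57
Week 9: opening $15.57; interest $0.28 → $15.85; payment $15.85; balance $0.00
Total paid: $132.96

$132.96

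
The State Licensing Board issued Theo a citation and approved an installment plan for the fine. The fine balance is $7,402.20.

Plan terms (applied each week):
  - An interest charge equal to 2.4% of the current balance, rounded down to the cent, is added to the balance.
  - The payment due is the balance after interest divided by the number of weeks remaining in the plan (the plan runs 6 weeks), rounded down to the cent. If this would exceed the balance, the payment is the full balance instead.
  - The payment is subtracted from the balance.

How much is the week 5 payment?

$1,389.02

Week 1: $7,402.20 +$177.65 interest = $7,579.85; pay $1,263.30 → $6,316.55
Week 2: $6,316.55 +$151.59 interest = $6,468.14; pay $1,293.62 → $5,174.52
Week 3: $5,174.52 +$124.18 interest = $5,298.70; pay $1,324.67 → $3,974.03
Week 4: $3,974.03 +$95.37 interest = $4,069.40; pay $1,356.46 → $2,712.94
Week 5: $2,712.94 +$65.11 interest = $2,778.05; pay $1,389.02 → $1,389.03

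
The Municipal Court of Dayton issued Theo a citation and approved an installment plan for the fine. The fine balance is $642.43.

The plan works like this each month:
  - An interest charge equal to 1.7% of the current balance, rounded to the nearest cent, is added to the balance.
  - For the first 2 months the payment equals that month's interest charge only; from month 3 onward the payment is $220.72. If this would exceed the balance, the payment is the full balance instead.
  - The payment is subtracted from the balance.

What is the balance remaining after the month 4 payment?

$219.26

Month 1: opening $642.43; interest $10.92 → $653.35; payment $10.92; balance $642.43
Month 2: opening $642.43; interest $10.92 → $653.35; payment $10.92; balance $642.43
Month 3: opening $642.43; interest $10.92 → $653.35; payment $220.72; balance $432.63
Month 4: opening $432.63; interest $7.35 → $439.98; payment $220.72; balance $219.26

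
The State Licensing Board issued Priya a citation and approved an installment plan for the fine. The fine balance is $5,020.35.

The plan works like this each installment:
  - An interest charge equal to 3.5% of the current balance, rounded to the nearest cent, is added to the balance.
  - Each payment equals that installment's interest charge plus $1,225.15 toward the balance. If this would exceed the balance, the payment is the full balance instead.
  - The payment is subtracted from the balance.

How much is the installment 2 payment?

Installment 1: opening $5,020.35; interest $175.71 → $5,196.06; payment $1,400.86; balance $3,795.20
Installment 2: opening $3,795.20; interest $132.83 → $3,928.03; payment $1,357.98; balance $2,570.05

$1,357.98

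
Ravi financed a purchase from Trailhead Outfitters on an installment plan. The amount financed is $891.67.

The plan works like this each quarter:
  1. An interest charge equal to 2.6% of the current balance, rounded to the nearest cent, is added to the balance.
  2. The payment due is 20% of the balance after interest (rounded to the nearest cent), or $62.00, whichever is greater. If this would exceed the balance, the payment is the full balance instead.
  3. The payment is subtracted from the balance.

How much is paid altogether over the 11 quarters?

Quarter 1: opening $891.67; interest $23.18 → $914.85; payment $182.97; balance $731.88
Quarter 2: opening $731.88; interest $19.03 → $750.91; payment $150.18; balance $600.73
Quarter 3: opening $600.73; interest $15.62 → $616.35; payment $123.27; balance $493.08
Quarter 4: opening $493.08; interest $12.82 → $505.90; payment $101.18; balance $404.72
Quarter 5: opening $404.72; interest $10.52 → $415.24; payment $83.05; balance $332.19
Quarter 6: opening $332.19; interest $8.64 → $340.83; payment $68.17; balance $272.66
Quarter 7: opening $272.66; interest $7.09 → $279.75; payment $62.00; balance $217.75
Quarter 8: opening $217.75; interest $5.66 → $223.41; payment $62.00; balance $161.41
Quarter 9: opening $161.41; interest $4.20 → $165.61; payment $62.00; balance $103.61
Quarter 10: opening $103.61; interest $2.69 → $106.30; payment $62.00; balance $44.30
Quarter 11: opening $44.30; interest $1.15 → $45.45; payment $45.45; balance $0.00
Total paid: $1,002.27

$1,002.27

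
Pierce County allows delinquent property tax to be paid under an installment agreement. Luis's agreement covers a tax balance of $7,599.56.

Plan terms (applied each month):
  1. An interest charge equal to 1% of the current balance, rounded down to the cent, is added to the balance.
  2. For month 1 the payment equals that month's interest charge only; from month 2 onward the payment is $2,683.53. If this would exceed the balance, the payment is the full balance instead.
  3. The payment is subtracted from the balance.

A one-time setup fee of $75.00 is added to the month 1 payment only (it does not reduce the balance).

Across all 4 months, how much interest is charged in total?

Month 1: opening $7,599.56; interest $75.99 → $7,675.55; payment $75.99 (+ $75.00 fee); balance $7,599.56
Month 2: opening $7,599.56; interest $75.99 → $7,675.55; payment $2,683.53; balance $4,992.02
Month 3: opening $4,992.02; interest $49.92 → $5,041.94; payment $2,683.53; balance $2,358.41
Month 4: opening $2,358.41; interest $23.58 → $2,381.99; payment $2,381.99; balance $0.00
Total interest: $75.99 + $75.99 + $49.92 + $23.58 = $225.48

$225.48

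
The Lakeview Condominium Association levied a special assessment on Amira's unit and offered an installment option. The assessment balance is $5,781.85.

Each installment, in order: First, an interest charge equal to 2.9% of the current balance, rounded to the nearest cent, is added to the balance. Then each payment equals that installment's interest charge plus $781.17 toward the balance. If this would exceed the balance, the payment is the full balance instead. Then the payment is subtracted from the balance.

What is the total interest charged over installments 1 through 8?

$707.08

Installment 1: opening $5,781.85; interest $167.67 → $5,949.52; payment $948.84; balance $5,000.68
Installment 2: opening $5,000.68; interest $145.02 → $5,145.70; payment $926.19; balance $4,219.51
Installment 3: opening $4,219.51; interest $122.37 → $4,341.88; payment $903.54; balance $3,438.34
Installment 4: opening $3,438.34; interest $99.71 → $3,538.05; payment $880.88; balance $2,657.17
Installment 5: opening $2,657.17; interest $77.06 → $2,734.23; payment $858.23; balance $1,876.00
Installment 6: opening $1,876.00; interest $54.40 → $1,930.40; payment $835.57; balance $1,094.83
Installment 7: opening $1,094.83; interest $31.75 → $1,126.58; payment $812.92; balance $313.66
Installment 8: opening $313.66; interest $9.10 → $322.76; payment $322.76; balance $0.00
Total interest: $167.67 + $145.02 + $122.37 + $99.71 + $77.06 + $54.40 + $31.75 + $9.10 = $707.08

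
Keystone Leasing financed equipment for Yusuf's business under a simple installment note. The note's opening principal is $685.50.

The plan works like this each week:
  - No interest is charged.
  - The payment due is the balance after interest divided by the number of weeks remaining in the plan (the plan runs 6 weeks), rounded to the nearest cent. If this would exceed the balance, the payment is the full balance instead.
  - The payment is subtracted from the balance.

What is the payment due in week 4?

Week 1: opening $685.50; payment $114.25; balance $571.25
Week 2: opening $571.25; payment $114.25; balance $457.00
Week 3: opening $457.00; payment $114.25; balance $342.75
Week 4: opening $342.75; payment $114.25; balance $228.50

$114.25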